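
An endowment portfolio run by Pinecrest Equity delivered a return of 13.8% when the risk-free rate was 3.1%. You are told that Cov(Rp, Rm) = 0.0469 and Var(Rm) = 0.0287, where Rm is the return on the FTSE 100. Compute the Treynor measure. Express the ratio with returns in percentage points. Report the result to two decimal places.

6.55

β = Cov / Var = 0.0469 / 0.0287 = 1.6341
Treynor = (Rp − Rf) / β = (13.8% − 3.1%) / 1.6341 = 10.70 / 1.6341 = 6.5479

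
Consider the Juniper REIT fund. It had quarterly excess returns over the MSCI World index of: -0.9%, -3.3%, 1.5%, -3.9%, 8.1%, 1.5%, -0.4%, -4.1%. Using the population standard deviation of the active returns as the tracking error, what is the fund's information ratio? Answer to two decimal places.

r̄ = (-0.9 − 3.3 + 1.5 − 3.9 + 8.1 + 1.5 − 0.4 − 4.1) / 8 = -1.50 / 8 = -0.1875%
Population std dev = √[113.7088 / 8] = 3.7701%
IR = r̄ / tracking error = -0.1875 / 3.7701 = -0.0497

-0.05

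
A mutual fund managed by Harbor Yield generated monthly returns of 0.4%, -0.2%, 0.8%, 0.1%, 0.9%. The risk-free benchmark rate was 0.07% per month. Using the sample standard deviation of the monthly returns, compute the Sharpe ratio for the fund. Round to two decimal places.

0.71

μ = (0.4 − 0.2 + 0.8 + 0.1 + 0.9) / 5 = 0.4000%
Σ(r − μ)² = 0.8600; sample σ = √(0.8600/4) = 0.4637%
Sharpe = (μ − rf) / σ = (0.4000 − 0.07) / 0.4637 = 0.3300 / 0.4637 = 0.7117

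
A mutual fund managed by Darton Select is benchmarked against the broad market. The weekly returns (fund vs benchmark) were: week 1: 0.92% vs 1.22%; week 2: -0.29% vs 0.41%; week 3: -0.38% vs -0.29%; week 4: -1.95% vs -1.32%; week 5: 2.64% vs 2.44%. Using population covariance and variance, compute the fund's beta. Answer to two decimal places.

r̄p = 0.1880%,  r̄m = 0.4920%
Cov = Σ(rp − r̄p)(rm − r̄m) / 5 = 1.9334
Var(rm) = Σ(rm − r̄m)² / 5 = 1.6453
β = Cov / Var = 1.9334 / 1.6453 = 1.1751

1.18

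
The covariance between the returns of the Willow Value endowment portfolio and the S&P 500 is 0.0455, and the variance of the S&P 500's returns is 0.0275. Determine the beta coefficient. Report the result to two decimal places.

1.65

β = Cov(Rp, Rm) / Var(Rm) = 0.0455 / 0.0275 = 1.6545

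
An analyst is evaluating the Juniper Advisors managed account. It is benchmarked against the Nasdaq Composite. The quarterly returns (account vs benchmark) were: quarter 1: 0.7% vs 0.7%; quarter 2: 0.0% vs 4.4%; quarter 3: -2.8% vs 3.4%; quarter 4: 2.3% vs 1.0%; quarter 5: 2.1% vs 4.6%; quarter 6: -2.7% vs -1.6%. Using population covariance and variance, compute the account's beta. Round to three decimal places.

0.269

r̄p = -0.0667%,  r̄m = 2.0833%
Cov = Σ(rp − r̄p)(rm − r̄m) / 6 = 1.3472
Var(rm) = Σ(rm − r̄m)² / 6 = 5.0147
β = Cov / Var = 1.3472 / 5.0147 = 0.2687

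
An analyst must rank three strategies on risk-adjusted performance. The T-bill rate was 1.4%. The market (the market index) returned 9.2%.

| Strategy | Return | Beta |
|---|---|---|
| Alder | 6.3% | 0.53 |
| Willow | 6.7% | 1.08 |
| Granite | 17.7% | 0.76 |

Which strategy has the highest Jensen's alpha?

Alder: α = 6.3% − [1.4% + 0.53 × (9.2% − 1.4%)] = 0.766
Willow: α = 6.7% − [1.4% + 1.08 × (9.2% − 1.4%)] = -3.124
Granite: α = 17.7% − [1.4% + 0.76 × (9.2% − 1.4%)] = 10.372
Highest: Granite (10.372).

Granite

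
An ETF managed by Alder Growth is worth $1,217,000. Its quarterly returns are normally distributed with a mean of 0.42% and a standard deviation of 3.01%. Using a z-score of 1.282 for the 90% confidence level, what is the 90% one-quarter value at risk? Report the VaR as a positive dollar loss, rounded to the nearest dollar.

$41,850

Return at the 90% tail: μ − z·σ = 0.42% − 1.282 × 3.01% = 0.42 − 3.85882 = -3.43882%
VaR = −(-3.43882%) × $1,217,000 = 3.43882% × $1,217,000 = $41,850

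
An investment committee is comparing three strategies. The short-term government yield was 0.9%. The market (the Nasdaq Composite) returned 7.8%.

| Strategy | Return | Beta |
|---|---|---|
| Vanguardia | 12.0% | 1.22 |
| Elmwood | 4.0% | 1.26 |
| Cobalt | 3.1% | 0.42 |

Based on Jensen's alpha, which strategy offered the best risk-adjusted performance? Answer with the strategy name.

Vanguardia: α = 12.0% − [0.9% + 1.22 × (7.8% − 0.9%)] = 2.682
Elmwood: α = 4.0% − [0.9% + 1.26 × (7.8% − 0.9%)] = -5.594
Cobalt: α = 3.1% − [0.9% + 0.42 × (7.8% − 0.9%)] = -0.698
Highest: Vanguardia (2.682).

Vanguardia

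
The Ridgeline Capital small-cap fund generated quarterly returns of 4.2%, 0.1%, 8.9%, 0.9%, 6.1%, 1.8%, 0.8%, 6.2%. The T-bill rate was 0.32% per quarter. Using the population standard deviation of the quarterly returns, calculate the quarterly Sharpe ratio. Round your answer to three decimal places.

Mean return r̄ = 29.00 / 8 = 3.6250%
Σ(r − r̄)² = (4.2 − 3.6250)² + (0.1 − 3.6250)² + … = 72.0750
σ = √[72.0750 / 8] = 3.0016%
Sharpe = (r̄ − rf) / σ = (3.6250 − 0.32) / 3.0016 = 3.3050 / 3.0016 = 1.1011

1.101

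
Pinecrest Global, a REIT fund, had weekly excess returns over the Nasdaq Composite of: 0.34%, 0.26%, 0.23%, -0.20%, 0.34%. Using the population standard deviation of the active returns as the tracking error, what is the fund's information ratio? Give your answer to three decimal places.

Mean return r̄ = 0.970 / 5 = 0.1940%
Σ(r − r̄)² = (0.34 − 0.1940)² + (0.26 − 0.1940)² + (0.23 − 0.1940)² + … = 0.2035
population σ = √(0.2035 / 5) = √0.0407 = 0.2017%
IR = r̄ / tracking error = 0.1940 / 0.2017 = 0.9618

0.962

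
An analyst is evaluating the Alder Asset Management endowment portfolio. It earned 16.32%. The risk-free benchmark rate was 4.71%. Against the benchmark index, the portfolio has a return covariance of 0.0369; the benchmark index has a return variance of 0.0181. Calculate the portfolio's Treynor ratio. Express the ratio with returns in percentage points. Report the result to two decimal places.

5.69

β = Cov / Var = 0.0369 / 0.0181 = 2.0387
Treynor = (Rp − Rf) / β = (16.32% − 4.71%) / 2.0387 = 11.61 / 2.0387 = 5.6948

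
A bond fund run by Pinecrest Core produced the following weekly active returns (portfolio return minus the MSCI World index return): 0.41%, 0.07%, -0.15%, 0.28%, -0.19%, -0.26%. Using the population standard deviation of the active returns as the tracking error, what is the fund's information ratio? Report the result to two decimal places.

μ = (0.41 + 0.07 − 0.15 + 0.28 − 0.19 − 0.26) / 6 = 0.0267%
Σ(r − μ)² = (0.41 − 0.0267)² + (0.07 − 0.0267)² + (-0.15 − 0.0267)² + … = 0.3733
population σ = √(0.3733 / 6) = √0.0622 = 0.2494%
IR = μ / tracking error = 0.0267 / 0.2494 = 0.1071

0.11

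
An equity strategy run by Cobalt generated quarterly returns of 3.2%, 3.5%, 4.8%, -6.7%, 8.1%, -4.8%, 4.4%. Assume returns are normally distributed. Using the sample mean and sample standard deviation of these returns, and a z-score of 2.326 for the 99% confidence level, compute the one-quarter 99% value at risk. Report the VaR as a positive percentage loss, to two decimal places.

10.82

r̄ = (3.2 + 3.5 + 4.8 − 6.7 + 8.1 − 4.8 + 4.4) / 7 = 12.50 / 7 = 1.7857%
Σ(r − r̄)² = 176.1086; sample σ = √(176.1086/6) = 5.4177%
VaR = −(r̄ − z·σ) = −(1.7857 − 2.326 × 5.4177) = −(-10.8159) = 10.8159%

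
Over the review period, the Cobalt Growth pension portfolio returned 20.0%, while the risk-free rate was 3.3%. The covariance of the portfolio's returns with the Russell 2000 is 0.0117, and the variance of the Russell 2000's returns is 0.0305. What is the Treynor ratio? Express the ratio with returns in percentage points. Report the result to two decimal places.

43.53

β = Cov / Var = 0.0117 / 0.0305 = 0.3836
Treynor = (Rp − Rf) / β = (20.0% − 3.3%) / 0.3836 = 16.70 / 0.3836 = 43.5349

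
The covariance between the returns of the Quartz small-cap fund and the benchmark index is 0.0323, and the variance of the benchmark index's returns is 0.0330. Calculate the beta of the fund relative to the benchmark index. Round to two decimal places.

0.98

β = Cov(Rp, Rm) / Var(Rm) = 0.0323 / 0.0330 = 0.9788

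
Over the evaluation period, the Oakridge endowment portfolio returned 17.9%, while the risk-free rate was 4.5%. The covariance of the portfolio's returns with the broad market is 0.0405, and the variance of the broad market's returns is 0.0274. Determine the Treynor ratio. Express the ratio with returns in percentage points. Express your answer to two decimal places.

β = Cov / Var = 0.0405 / 0.0274 = 1.4781
Treynor = (Rp − Rf) / β = (17.9% − 4.5%) / 1.4781 = 13.40 / 1.4781 = 9.0657

9.07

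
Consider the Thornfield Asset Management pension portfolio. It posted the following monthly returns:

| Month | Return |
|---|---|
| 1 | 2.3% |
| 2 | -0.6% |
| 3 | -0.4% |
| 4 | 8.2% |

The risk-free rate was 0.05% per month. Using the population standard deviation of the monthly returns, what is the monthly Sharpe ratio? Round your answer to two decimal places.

r̄ = (2.3 − 0.6 − 0.4 + 8.2) / 4 = 2.3750%
Σ(r − r̄)² = 50.4875; population σ = √(50.4875/4) = 3.5527%
Sharpe = (r̄ − rf) / σ = (2.3750 − 0.05) / 3.5527 = 2.3250 / 3.5527 = 0.6544

0.65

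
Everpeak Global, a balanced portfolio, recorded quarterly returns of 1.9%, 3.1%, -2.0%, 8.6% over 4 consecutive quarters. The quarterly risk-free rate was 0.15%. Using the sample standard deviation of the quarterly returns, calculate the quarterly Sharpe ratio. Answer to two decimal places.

0.63

r̄ = (1.9 + 3.1 − 2 + 8.6) / 4 = 11.60 / 4 = 2.9000%
Σ(r − r̄)² = (1.9 − 2.9000)² + (3.1 − 2.9000)² + … = 57.5400
sample σ = √(57.5400 / 3) = √19.1800 = 4.3795%
Sharpe = (r̄ − rf) / σ = (2.9000 − 0.15) / 4.3795 = 2.7500 / 4.3795 = 0.6279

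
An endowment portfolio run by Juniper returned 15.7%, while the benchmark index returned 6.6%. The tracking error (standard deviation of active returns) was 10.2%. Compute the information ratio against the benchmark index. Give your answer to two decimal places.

0.89

IR = (Rp − Rb) / TE = (15.7% − 6.6%) / 10.2% = 9.10% / 10.2% = 0.8922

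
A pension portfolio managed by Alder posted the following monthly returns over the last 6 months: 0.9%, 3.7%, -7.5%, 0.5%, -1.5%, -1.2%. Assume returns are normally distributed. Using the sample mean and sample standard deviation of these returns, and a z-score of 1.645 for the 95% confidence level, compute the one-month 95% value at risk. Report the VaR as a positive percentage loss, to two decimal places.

r̄ = (0.9 + 3.7 − 7.5 + 0.5 − 1.5 − 1.2) / 6 = -5.10 / 6 = -0.8500%
Sample σ = √[Σ(r − r̄)² / 5] = √[70.3550 / 5] = √14.0710 = 3.7511%
VaR = −(r̄ − z·σ) = −(-0.8500 − 1.645 × 3.7511) = −(-7.0206) = 7.0206%

7.02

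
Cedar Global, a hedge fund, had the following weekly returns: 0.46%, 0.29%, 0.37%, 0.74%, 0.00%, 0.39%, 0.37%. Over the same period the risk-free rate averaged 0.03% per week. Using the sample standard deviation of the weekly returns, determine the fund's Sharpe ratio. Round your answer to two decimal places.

μ = (0.46 + 0.29 + 0.37 + 0.74 + 0 + 0.39 + 0.37) / 7 = 2.620 / 7 = 0.3743%
Sample std dev = √[0.2886 / 6] = 0.2193%
Sharpe = (μ − rf) / σ = (0.3743 − 0.03) / 0.2193 = 0.3443 / 0.2193 = 1.5700

1.57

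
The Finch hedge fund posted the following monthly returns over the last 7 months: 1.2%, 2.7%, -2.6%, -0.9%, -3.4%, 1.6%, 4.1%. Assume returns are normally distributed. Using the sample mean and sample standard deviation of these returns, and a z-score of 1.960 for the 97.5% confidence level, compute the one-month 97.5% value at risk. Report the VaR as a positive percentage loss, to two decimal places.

r̄ = (1.2 + 2.7 − 2.6 − 0.9 − 3.4 + 1.6 + 4.1) / 7 = 0.3857%
Σ(r − r̄)² = (1.2 − 0.3857)² + (2.7 − 0.3857)² + (-2.6 − 0.3857)² + … = 46.1886
σ = √[46.1886 / 6] = 2.7745%
VaR = −(r̄ − z·σ) = −(0.3857 − 1.960 × 2.7745) = −(-5.0523) = 5.0523%

5.05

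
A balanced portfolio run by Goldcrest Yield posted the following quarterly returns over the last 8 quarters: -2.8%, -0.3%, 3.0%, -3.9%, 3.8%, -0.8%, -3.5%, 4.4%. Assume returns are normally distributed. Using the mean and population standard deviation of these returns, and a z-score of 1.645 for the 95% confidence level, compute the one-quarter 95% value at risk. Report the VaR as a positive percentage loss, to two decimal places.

5.18

μ = (-2.8 − 0.3 + 3 − 3.9 + 3.8 − 0.8 − 3.5 + 4.4) / 8 = -0.0125%
Σ(r − μ)² = 78.8288; population σ = √(78.8288/8) = 3.1390%
VaR = −(μ − z·σ) = −(-0.0125 − 1.645 × 3.1390) = −(-5.1762) = 5.1762%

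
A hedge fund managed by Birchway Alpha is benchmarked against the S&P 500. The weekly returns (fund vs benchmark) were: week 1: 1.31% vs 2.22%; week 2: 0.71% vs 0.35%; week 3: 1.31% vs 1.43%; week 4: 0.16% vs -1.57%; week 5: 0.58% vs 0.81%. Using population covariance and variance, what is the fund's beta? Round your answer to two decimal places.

r̄p = 0.8140%,  r̄m = 0.6480%
Cov = Σ(rp − r̄p)(rm − r̄m) / 5 = 0.5222
Var(rm) = Σ(rm − r̄m)² / 5 = 1.6235
β = Cov / Var = 0.5222 / 1.6235 = 0.3217

0.32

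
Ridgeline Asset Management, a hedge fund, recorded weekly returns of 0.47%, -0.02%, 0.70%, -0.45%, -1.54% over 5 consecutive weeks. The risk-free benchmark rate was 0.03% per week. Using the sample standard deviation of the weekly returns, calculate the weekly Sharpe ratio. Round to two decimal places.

r̄ = (0.47 − 0.02 + 0.7 − 0.45 − 1.54) / 5 = -0.1680%
Sample σ = √[Σ(r − r̄)² / 4] = √[3.1443 / 4] = √0.7861 = 0.8866%
Sharpe = (r̄ − rf) / σ = (-0.1680 − 0.03) / 0.8866 = -0.1980 / 0.8866 = -0.2233

-0.22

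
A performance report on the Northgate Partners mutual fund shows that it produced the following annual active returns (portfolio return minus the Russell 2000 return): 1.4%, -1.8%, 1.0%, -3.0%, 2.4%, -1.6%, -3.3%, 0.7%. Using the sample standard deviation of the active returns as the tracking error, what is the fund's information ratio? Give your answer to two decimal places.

-0.24

Mean return r̄ = -4.20 / 8 = -0.5250%
Σ(r − r̄)² = 32.6950; sample σ = √(32.6950/7) = 2.1612%
IR = r̄ / tracking error = -0.5250 / 2.1612 = -0.2429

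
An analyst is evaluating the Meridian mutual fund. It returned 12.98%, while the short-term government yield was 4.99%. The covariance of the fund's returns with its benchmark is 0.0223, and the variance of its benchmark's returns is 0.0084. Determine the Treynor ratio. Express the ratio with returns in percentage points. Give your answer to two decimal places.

3.01

β = Cov / Var = 0.0223 / 0.0084 = 2.6548
Treynor = (Rp − Rf) / β = (12.98% − 4.99%) / 2.6548 = 7.99 / 2.6548 = 3.0096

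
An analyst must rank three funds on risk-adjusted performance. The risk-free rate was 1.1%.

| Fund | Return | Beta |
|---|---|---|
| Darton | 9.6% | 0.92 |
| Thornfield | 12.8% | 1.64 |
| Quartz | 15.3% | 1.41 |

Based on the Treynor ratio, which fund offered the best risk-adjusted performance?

Quartz

Darton: Treynor = (9.6% − 1.1%) / 0.92 = 9.239
Thornfield: Treynor = (12.8% − 1.1%) / 1.64 = 7.134
Quartz: Treynor = (15.3% − 1.1%) / 1.41 = 10.071
Highest: Quartz (10.071).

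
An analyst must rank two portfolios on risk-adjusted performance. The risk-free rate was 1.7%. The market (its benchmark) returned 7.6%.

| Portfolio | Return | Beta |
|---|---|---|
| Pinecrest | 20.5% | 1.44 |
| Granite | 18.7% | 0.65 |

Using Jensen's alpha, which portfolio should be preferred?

Pinecrest: α = 20.5% − [1.7% + 1.44 × (7.6% − 1.7%)] = 10.304
Granite: α = 18.7% − [1.7% + 0.65 × (7.6% − 1.7%)] = 13.165
Highest: Granite (13.165).

Granite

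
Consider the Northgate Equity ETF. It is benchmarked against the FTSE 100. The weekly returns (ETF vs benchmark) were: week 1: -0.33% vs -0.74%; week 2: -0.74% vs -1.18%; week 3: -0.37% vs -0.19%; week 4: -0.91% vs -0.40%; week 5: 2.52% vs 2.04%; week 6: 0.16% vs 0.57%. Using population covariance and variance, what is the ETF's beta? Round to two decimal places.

1.02

r̄p = 0.0550%,  r̄m = 0.0167%
Cov = Σ(rp − r̄p)(rm − r̄m) / 6 = 1.1297
Var(rm) = Σ(rm − r̄m)² / 6 = 1.1035
β = Cov / Var = 1.1297 / 1.1035 = 1.0237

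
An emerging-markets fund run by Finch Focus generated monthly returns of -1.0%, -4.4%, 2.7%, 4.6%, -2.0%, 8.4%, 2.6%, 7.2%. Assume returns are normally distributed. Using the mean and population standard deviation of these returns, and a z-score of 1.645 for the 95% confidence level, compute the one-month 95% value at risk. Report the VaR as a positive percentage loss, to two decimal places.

r̄ = (-1 − 4.4 + 2.7 + 4.6 − 2 + 8.4 + 2.6 + 7.2) / 8 = 18.10 / 8 = 2.2625%
Σ(r − r̄)² = 141.0188; population σ = √(141.0188/8) = 4.1985%
VaR = −(r̄ − z·σ) = −(2.2625 − 1.645 × 4.1985) = −(-4.6440) = 4.6440%

4.64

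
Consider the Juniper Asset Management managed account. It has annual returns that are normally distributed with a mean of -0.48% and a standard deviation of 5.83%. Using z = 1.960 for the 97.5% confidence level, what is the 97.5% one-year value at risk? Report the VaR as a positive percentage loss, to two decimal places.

VaR (as % loss) = −(μ − z·σ) = −(-0.48% − 1.960 × 5.83%) = −(-11.9068%) = 11.9068%

11.91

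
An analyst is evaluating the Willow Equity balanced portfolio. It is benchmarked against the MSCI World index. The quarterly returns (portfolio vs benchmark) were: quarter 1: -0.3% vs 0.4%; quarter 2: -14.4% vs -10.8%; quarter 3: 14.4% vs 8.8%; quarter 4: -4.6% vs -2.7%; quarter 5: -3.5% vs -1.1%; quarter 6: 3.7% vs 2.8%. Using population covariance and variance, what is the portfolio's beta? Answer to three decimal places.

1.464

r̄p = -0.7833%,  r̄m = -0.4333%
Cov = Σ(rp − r̄p)(rm − r̄m) / 6 = 51.1189
Var(rm) = Σ(rm − r̄m)² / 6 = 34.9089
β = Cov / Var = 51.1189 / 34.9089 = 1.4644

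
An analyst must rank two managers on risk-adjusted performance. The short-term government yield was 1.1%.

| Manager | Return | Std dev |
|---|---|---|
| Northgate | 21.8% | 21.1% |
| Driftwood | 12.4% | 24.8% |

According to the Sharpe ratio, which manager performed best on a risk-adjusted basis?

Northgate: Sharpe ratio = (21.8% − 1.1%) / 21.1% = 0.981
Driftwood: Sharpe ratio = (12.4% − 1.1%) / 24.8% = 0.456
Highest: Northgate (0.981).

Northgate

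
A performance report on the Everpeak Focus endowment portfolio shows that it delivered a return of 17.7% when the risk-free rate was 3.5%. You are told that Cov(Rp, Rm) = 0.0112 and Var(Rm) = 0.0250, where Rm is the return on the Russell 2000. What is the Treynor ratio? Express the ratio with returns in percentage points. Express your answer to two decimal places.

31.70

β = Cov / Var = 0.0112 / 0.0250 = 0.4480
Treynor = (Rp − Rf) / β = (17.7% − 3.5%) / 0.4480 = 14.20 / 0.4480 = 31.6964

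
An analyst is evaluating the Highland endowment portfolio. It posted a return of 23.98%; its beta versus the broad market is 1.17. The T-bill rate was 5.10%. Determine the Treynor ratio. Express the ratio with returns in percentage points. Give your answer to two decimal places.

16.14

Treynor = (Rp − Rf) / β = (23.98% − 5.10%) / 1.17 = 18.88 / 1.17 = 16.1368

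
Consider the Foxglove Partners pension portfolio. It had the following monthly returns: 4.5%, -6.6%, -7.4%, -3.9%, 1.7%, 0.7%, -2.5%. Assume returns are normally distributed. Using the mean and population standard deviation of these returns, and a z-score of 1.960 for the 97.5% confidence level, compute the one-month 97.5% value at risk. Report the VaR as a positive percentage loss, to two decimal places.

9.95

μ = (4.5 − 6.6 − 7.4 − 3.9 + 1.7 + 0.7 − 2.5) / 7 = -13.50 / 7 = -1.9286%
Population std dev = √[117.3743 / 7] = 4.0948%
VaR = −(μ − z·σ) = −(-1.9286 − 1.960 × 4.0948) = −(-9.9544) = 9.9544%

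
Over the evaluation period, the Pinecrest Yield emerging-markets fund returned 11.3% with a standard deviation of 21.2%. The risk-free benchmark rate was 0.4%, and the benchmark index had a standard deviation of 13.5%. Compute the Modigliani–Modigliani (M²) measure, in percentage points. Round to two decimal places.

Sharpe = (Rp − Rf) / σp = (11.3% − 0.4%) / 21.2% = 0.5142
M² = Rf + Sharpe × σm = 0.4% + 0.5142 × 13.5% = 7.3417%

7.34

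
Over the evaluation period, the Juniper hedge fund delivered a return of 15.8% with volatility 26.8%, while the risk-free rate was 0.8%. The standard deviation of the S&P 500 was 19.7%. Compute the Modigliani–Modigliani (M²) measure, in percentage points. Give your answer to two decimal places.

Sharpe = (Rp − Rf) / σp = (15.8% − 0.8%) / 26.8% = 0.5597
M² = Rf + Sharpe × σm = 0.8% + 0.5597 × 19.7% = 11.8261%

11.83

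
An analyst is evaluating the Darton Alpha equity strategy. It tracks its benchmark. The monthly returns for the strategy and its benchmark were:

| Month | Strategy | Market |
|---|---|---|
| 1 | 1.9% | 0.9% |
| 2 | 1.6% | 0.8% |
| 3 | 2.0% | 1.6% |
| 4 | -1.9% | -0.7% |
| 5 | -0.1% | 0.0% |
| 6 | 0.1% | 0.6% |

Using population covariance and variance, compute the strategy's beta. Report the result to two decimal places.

1.79

r̄p = 0.6000%,  r̄m = 0.5333%
Cov = Σ(rp − r̄p)(rm − r̄m) / 6 = 0.9433
Var(rm) = Σ(rm − r̄m)² / 6 = 0.5256
β = Cov / Var = 0.9433 / 0.5256 = 1.7947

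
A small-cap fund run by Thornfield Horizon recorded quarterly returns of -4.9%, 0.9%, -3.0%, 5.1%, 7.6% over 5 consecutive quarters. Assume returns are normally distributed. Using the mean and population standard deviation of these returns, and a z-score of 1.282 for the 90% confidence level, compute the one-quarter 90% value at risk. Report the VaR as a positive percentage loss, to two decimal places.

r̄ = (-4.9 + 0.9 − 3 + 5.1 + 7.6) / 5 = 5.70 / 5 = 1.1400%
Σ(r − r̄)² = (-4.9 − 1.1400)² + (0.9 − 1.1400)² + … = 111.0920
population σ = √(111.0920 / 5) = √22.2184 = 4.7136%
VaR = −(r̄ − z·σ) = −(1.1400 − 1.282 × 4.7136) = −(-4.9028) = 4.9028%

4.90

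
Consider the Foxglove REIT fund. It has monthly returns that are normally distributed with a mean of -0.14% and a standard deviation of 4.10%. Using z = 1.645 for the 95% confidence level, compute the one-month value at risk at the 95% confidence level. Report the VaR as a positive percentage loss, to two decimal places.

VaR (as % loss) = −(μ − z·σ) = −(-0.14% − 1.645 × 4.10%) = −(-6.8845%) = 6.8845%

6.88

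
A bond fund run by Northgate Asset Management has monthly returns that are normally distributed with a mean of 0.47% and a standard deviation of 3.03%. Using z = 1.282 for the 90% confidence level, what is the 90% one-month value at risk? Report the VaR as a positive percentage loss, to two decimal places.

VaR (as % loss) = −(μ − z·σ) = −(0.47% − 1.282 × 3.03%) = −(-3.41446%) = 3.41446%

3.41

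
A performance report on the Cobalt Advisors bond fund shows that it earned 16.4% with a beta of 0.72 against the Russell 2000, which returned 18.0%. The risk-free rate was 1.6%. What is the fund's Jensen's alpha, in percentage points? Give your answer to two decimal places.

CAPM expected return = Rf + β(Rm − Rf) = 1.6% + 0.72 × (18.0% − 1.6%) = 1.6 + 0.72 × 16.40 = 13.4080%
Jensen's α = Rp − E[R] = 16.4% − 13.4080% = 2.9920

2.99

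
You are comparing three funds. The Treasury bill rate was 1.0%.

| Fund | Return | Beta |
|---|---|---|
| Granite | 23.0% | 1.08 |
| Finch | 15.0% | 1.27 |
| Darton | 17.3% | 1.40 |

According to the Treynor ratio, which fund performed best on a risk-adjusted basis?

Granite: Treynor = (23.0% − 1.0%) / 1.08 = 20.370
Finch: Treynor = (15.0% − 1.0%) / 1.27 = 11.024
Darton: Treynor = (17.3% − 1.0%) / 1.40 = 11.643
Highest: Granite (20.370).

Granite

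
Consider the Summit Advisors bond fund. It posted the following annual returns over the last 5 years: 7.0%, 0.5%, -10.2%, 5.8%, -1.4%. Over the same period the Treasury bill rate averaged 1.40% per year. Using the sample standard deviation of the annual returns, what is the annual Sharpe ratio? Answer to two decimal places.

r̄ = (7 + 0.5 − 10.2 + 5.8 − 1.4) / 5 = 1.70 / 5 = 0.3400%
Sample σ = √[Σ(r − r̄)² / 4] = √[188.3120 / 4] = √47.0780 = 6.8613%
Sharpe = (r̄ − rf) / σ = (0.3400 − 1.4) / 6.8613 = -1.0600 / 6.8613 = -0.1545

-0.15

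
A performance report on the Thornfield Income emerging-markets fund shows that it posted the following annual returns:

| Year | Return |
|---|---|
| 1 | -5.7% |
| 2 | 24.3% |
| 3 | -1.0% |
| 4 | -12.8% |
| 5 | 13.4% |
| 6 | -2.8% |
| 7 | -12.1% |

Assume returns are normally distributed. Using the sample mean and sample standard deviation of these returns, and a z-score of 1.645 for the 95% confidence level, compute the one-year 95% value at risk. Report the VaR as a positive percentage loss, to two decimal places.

22.00

r̄ = (-5.7 + 24.3 − 1 − 12.8 + 13.4 − 2.8 − 12.1) / 7 = 3.30 / 7 = 0.4714%
Sample std dev = √[1120.0743 / 6] = 13.6631%
VaR = −(r̄ − z·σ) = −(0.4714 − 1.645 × 13.6631) = −(-22.0044) = 22.0044%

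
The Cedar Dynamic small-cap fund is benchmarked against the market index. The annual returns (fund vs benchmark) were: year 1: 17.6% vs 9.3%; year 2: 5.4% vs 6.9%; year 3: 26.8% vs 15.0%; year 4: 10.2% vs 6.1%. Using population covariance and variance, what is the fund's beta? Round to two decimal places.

2.18

r̄p = 15.0000%,  r̄m = 9.3250%
Cov = Σ(rp − r̄p)(rm − r̄m) / 4 = 26.4150
Var(rm) = Σ(rm − r̄m)² / 4 = 12.1219
β = Cov / Var = 26.4150 / 12.1219 = 2.1791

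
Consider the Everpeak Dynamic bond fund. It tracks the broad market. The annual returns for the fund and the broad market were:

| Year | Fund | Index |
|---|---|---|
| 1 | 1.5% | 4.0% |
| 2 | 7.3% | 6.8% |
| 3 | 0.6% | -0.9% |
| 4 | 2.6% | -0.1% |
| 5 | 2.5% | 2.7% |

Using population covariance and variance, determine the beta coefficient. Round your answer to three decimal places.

0.648

r̄p = 2.9000%,  r̄m = 2.5000%
Cov = Σ(rp − r̄p)(rm − r̄m) / 5 = 5.0680
Var(rm) = Σ(rm − r̄m)² / 5 = 7.8200
β = Cov / Var = 5.0680 / 7.8200 = 0.6481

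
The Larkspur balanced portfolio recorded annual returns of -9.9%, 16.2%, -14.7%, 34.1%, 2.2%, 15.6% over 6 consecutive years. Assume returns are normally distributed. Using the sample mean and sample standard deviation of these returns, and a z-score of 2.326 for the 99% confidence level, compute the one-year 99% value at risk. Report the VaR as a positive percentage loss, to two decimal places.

35.29

r̄ = (-9.9 + 16.2 − 14.7 + 34.1 + 2.2 + 15.6) / 6 = 7.2500%
Σ(r − r̄)² = (-9.9 − 7.2500)² + (16.2 − 7.2500)² + … = 1672.1750
σ = √[1672.1750 / 5] = 18.2876%
VaR = −(r̄ − z·σ) = −(7.2500 − 2.326 × 18.2876) = −(-35.2870) = 35.2870%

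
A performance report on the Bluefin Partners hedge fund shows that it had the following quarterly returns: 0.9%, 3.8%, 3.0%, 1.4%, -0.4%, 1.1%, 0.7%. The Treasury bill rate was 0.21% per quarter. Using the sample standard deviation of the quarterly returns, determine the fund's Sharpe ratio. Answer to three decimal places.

0.900

r̄ = (0.9 + 3.8 + 3 + 1.4 − 0.4 + 1.1 + 0.7) / 7 = 1.5000%
Sample σ = √[Σ(r − r̄)² / 6] = √[12.3200 / 6] = √2.0533 = 1.4329%
Sharpe = (r̄ − rf) / σ = (1.5000 − 0.21) / 1.4329 = 1.2900 / 1.4329 = 0.9003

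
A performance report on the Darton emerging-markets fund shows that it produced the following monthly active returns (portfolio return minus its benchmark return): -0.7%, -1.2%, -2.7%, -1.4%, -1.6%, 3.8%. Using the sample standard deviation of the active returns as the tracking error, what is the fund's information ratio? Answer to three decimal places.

Mean return r̄ = -3.80 / 6 = -0.6333%
Σ(r − r̄)² = 25.7733; sample σ = √(25.7733/5) = 2.2704%
IR = r̄ / tracking error = -0.6333 / 2.2704 = -0.2789

-0.279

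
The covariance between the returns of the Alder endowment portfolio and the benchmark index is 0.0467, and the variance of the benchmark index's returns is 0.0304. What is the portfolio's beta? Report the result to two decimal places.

1.54

β = Cov(Rp, Rm) / Var(Rm) = 0.0467 / 0.0304 = 1.5362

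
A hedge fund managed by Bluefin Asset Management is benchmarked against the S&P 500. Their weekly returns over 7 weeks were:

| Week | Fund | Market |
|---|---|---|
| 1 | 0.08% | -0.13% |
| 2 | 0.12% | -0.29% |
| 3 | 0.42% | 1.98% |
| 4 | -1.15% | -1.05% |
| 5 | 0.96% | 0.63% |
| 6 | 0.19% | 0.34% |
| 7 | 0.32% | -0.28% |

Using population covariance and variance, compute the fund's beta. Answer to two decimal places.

0.44

r̄p = 0.1343%,  r̄m = 0.1714%
Cov = Σ(rp − r̄p)(rm − r̄m) / 7 = 0.3447
Var(rm) = Σ(rm − r̄m)² / 7 = 0.7870
β = Cov / Var = 0.3447 / 0.7870 = 0.4380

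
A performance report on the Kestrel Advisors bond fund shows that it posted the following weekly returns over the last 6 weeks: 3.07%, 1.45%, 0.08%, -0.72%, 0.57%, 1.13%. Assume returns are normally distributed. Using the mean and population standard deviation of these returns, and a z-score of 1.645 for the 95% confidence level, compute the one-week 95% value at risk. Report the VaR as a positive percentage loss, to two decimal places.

r̄ = (3.07 + 1.45 + 0.08 − 0.72 + 0.57 + 1.13) / 6 = 5.580 / 6 = 0.9300%
Population σ = √[Σ(r − r̄)² / 6] = √[8.4646 / 6] = √1.4108 = 1.1878%
VaR = −(r̄ − z·σ) = −(0.9300 − 1.645 × 1.1878) = −(-1.0239) = 1.0239%

1.02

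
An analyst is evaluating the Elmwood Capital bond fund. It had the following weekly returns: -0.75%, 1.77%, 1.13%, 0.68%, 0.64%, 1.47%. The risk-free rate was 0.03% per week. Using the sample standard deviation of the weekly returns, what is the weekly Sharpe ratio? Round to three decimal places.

0.894

r̄ = (-0.75 + 1.77 + 1.13 + 0.68 + 0.64 + 1.47) / 6 = 4.940 / 6 = 0.8233%
Σ(r − r̄)² = (-0.75 − 0.8233)² + (1.77 − 0.8233)² + … = 3.9379
sample σ = √(3.9379 / 5) = √0.7876 = 0.8875%
Sharpe = (r̄ − rf) / σ = (0.8233 − 0.03) / 0.8875 = 0.7933 / 0.8875 = 0.8939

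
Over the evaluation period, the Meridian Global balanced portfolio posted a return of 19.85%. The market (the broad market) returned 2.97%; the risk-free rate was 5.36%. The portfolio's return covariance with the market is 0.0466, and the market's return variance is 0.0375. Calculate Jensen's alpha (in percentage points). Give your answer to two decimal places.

β = Cov / Var = 0.0466 / 0.0375 = 1.2427
E[R] = Rf + β(Rm − Rf) = 5.36% + 1.2427 × (2.97% − 5.36%) = 2.3899%
α = Rp − E[R] = 19.85% − 2.3899% = 17.4601

17.46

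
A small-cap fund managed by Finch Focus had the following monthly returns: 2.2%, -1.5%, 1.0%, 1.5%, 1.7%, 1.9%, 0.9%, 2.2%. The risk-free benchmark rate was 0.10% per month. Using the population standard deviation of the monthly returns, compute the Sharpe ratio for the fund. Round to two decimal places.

1.01

r̄ = (2.2 − 1.5 + 1 + 1.5 + 1.7 + 1.9 + 0.9 + 2.2) / 8 = 9.90 / 8 = 1.2375%
Population σ = √[Σ(r − r̄)² / 8] = √[10.2388 / 8] = √1.2799 = 1.1313%
Sharpe = (r̄ − rf) / σ = (1.2375 − 0.1) / 1.1313 = 1.1375 / 1.1313 = 1.0055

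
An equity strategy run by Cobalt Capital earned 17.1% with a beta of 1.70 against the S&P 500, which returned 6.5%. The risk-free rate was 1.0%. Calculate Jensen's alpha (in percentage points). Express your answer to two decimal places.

CAPM expected return = Rf + β(Rm − Rf) = 1.0% + 1.70 × (6.5% − 1.0%) = 1 + 1.70 × 5.50 = 10.3500%
Jensen's α = Rp − E[R] = 17.1% − 10.3500% = 6.7500

6.75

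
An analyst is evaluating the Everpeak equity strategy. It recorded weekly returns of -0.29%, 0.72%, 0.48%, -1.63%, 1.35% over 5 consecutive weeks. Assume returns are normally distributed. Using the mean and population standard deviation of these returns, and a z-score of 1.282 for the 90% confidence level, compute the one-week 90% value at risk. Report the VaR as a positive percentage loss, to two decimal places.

Mean return μ = 0.630 / 5 = 0.1260%
Σ(r − μ)² = (-0.29 − 0.1260)² + (0.72 − 0.1260)² + … = 5.2329
population σ = √(5.2329 / 5) = √1.0466 = 1.0230%
VaR = −(μ − z·σ) = −(0.1260 − 1.282 × 1.0230) = −(-1.1855) = 1.1855%

1.19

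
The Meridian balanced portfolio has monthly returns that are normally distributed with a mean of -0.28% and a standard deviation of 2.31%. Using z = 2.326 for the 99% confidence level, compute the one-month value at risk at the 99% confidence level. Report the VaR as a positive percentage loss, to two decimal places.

VaR (as % loss) = −(μ − z·σ) = −(-0.28% − 2.326 × 2.31%) = −(-5.65306%) = 5.65306%

5.65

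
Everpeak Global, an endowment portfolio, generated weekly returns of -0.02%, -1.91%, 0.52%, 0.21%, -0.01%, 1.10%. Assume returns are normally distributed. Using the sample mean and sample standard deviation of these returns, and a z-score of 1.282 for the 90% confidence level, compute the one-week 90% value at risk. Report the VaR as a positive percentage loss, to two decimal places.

μ = (-0.02 − 1.91 + 0.52 + 0.21 − 0.01 + 1.1) / 6 = -0.110 / 6 = -0.0183%
Sample std dev = √[5.1711 / 5] = 1.0170%
VaR = −(μ − z·σ) = −(-0.0183 − 1.282 × 1.0170) = −(-1.3221) = 1.3221%

1.32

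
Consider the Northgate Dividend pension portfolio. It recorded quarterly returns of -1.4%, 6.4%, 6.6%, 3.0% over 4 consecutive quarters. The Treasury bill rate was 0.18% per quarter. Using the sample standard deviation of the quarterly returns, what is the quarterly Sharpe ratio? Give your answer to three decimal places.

0.925

r̄ = (-1.4 + 6.4 + 6.6 + 3) / 4 = 3.6500%
Σ(r − r̄)² = 42.1900; sample σ = √(42.1900/3) = 3.7501%
Sharpe = (r̄ − rf) / σ = (3.6500 − 0.18) / 3.7501 = 3.4700 / 3.7501 = 0.9253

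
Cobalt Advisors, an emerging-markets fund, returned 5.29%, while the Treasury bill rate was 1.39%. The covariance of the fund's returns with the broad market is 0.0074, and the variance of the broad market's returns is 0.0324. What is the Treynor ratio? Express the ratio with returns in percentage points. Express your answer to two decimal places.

17.08

β = Cov / Var = 0.0074 / 0.0324 = 0.2284
Treynor = (Rp − Rf) / β = (5.29% − 1.39%) / 0.2284 = 3.90 / 0.2284 = 17.0753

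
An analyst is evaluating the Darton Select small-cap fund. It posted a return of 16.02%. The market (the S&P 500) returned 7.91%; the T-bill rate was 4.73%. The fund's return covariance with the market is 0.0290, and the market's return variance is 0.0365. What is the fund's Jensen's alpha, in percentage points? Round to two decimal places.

β = Cov / Var = 0.0290 / 0.0365 = 0.7945
E[R] = Rf + β(Rm − Rf) = 4.73% + 0.7945 × (7.91% − 4.73%) = 7.2565%
α = Rp − E[R] = 16.02% − 7.2565% = 8.7635

8.76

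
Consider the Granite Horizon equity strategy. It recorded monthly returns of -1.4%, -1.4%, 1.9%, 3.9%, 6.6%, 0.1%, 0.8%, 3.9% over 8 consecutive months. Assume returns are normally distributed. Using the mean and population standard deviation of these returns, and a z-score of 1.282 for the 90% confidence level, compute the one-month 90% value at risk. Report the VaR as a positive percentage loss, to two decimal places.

1.60

r̄ = (-1.4 − 1.4 + 1.9 + 3.9 + 6.6 + 0.1 + 0.8 + 3.9) / 8 = 14.40 / 8 = 1.8000%
Population std dev = √[56.2400 / 8] = 2.6514%
VaR = −(r̄ − z·σ) = −(1.8000 − 1.282 × 2.6514) = −(-1.5991) = 1.5991%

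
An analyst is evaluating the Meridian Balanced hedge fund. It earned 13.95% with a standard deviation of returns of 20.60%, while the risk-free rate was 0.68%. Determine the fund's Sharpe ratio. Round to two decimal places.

Sharpe = (Rp − Rf) / σp = (13.95% − 0.68%) / 20.60% = 13.27% / 20.60% = 0.6442

0.64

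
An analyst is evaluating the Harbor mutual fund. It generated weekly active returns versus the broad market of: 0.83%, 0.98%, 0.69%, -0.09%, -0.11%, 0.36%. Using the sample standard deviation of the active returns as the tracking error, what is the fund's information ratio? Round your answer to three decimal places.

0.947

Mean return r̄ = 2.660 / 6 = 0.4433%
Sample std dev = √[1.0959 / 5] = 0.4682%
IR = r̄ / tracking error = 0.4433 / 0.4682 = 0.9468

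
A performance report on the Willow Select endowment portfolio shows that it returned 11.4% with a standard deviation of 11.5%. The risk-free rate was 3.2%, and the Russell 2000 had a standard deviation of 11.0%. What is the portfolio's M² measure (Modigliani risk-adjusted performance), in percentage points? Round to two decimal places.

11.04

Sharpe = (Rp − Rf) / σp = (11.4% − 3.2%) / 11.5% = 0.7130
M² = Rf + Sharpe × σm = 3.2% + 0.7130 × 11.0% = 11.0430%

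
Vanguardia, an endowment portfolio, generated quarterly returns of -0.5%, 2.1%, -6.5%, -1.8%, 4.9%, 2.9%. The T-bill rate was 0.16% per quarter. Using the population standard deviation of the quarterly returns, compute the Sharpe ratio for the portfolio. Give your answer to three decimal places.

0.006

Mean return μ = 1.10 / 6 = 0.1833%
Population σ = √[Σ(r − μ)² / 6] = √[82.3683 / 6] = √13.7281 = 3.7051%
Sharpe = (μ − rf) / σ = (0.1833 − 0.16) / 3.7051 = 0.0233 / 3.7051 = 0.0063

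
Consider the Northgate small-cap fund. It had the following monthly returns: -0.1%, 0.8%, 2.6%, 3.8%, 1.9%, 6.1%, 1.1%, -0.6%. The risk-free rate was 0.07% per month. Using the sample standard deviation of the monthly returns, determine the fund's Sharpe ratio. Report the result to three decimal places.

Mean return r̄ = 15.60 / 8 = 1.9500%
Σ(r − r̄)² = (-0.1 − 1.9500)² + (0.8 − 1.9500)² + (2.6 − 1.9500)² + … = 33.8200
sample σ = √(33.8200 / 7) = √4.8314 = 2.1980%
Sharpe = (r̄ − rf) / σ = (1.9500 − 0.07) / 2.1980 = 1.8800 / 2.1980 = 0.8553

0.855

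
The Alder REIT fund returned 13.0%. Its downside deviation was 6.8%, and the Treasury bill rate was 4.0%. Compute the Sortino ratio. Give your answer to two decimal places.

1.32

Sortino = (Rp − Rf) / σd = (13.0% − 4.0%) / 6.8% = 9.00% / 6.8% = 1.3235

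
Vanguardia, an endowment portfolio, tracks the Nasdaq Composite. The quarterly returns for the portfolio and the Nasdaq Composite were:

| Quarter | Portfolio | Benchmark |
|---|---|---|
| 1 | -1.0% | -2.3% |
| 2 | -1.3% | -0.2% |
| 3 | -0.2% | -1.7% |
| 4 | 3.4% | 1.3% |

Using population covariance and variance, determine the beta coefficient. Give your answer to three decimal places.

r̄p = 0.2250%,  r̄m = -0.7250%
Cov = Σ(rp − r̄p)(rm − r̄m) / 4 = 1.9931
Var(rm) = Σ(rm − r̄m)² / 4 = 1.9519
β = Cov / Var = 1.9931 / 1.9519 = 1.0211

1.021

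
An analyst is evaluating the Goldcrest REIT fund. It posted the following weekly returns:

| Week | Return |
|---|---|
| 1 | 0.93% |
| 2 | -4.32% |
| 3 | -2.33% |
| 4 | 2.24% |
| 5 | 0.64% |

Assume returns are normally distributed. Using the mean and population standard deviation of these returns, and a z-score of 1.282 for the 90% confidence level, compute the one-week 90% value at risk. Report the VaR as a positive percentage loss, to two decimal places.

Mean return r̄ = -2.840 / 5 = -0.5680%
Σ(r − r̄)² = (0.93 − (-0.5680))² + (-4.32 − (-0.5680))² + (-2.33 − (-0.5680))² + … = 28.7703
population σ = √(28.7703 / 5) = √5.7541 = 2.3988%
VaR = −(r̄ − z·σ) = −(-0.5680 − 1.282 × 2.3988) = −(-3.6433) = 3.6433%

3.64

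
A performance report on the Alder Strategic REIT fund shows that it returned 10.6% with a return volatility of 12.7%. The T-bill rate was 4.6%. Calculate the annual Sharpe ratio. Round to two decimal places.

0.47

Sharpe = (Rp − Rf) / σp = (10.6% − 4.6%) / 12.7% = 6.00% / 12.7% = 0.4724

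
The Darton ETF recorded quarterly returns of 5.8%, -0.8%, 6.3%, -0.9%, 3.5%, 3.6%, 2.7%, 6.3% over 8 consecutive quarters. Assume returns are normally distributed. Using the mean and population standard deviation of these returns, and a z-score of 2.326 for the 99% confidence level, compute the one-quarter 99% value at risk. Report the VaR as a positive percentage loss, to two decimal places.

3.01

Mean return r̄ = 26.50 / 8 = 3.3125%
Σ(r − r̄)² = (5.8 − 3.3125)² + (-0.8 − 3.3125)² + … = 59.1888
σ = √[59.1888 / 8] = 2.7200%
VaR = −(r̄ − z·σ) = −(3.3125 − 2.326 × 2.7200) = −(-3.0142) = 3.0142%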